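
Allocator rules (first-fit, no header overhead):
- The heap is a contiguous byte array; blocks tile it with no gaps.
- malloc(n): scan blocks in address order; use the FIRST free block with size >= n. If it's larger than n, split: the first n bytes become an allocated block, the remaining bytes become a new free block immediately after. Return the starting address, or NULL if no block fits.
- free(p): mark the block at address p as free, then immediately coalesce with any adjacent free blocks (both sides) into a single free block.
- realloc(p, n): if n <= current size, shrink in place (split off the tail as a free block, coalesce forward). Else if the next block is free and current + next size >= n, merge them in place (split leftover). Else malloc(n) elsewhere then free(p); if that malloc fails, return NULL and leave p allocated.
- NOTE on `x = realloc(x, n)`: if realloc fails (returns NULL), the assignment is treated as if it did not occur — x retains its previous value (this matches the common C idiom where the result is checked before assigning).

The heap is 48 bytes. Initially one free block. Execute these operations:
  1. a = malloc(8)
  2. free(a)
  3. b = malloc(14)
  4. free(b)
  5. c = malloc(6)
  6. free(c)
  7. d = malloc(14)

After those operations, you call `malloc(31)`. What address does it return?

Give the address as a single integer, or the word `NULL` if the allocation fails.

Op 1: a = malloc(8) -> a = 0; heap: [0-7 ALLOC][8-47 FREE]
Op 2: free(a) -> (freed a); heap: [0-47 FREE]
Op 3: b = malloc(14) -> b = 0; heap: [0-13 ALLOC][14-47 FREE]
Op 4: free(b) -> (freed b); heap: [0-47 FREE]
Op 5: c = malloc(6) -> c = 0; heap: [0-5 ALLOC][6-47 FREE]
Op 6: free(c) -> (freed c); heap: [0-47 FREE]
Op 7: d = malloc(14) -> d = 0; heap: [0-13 ALLOC][14-47 FREE]
malloc(31): first-fit scan over [0-13 ALLOC][14-47 FREE] -> 14

Answer: 14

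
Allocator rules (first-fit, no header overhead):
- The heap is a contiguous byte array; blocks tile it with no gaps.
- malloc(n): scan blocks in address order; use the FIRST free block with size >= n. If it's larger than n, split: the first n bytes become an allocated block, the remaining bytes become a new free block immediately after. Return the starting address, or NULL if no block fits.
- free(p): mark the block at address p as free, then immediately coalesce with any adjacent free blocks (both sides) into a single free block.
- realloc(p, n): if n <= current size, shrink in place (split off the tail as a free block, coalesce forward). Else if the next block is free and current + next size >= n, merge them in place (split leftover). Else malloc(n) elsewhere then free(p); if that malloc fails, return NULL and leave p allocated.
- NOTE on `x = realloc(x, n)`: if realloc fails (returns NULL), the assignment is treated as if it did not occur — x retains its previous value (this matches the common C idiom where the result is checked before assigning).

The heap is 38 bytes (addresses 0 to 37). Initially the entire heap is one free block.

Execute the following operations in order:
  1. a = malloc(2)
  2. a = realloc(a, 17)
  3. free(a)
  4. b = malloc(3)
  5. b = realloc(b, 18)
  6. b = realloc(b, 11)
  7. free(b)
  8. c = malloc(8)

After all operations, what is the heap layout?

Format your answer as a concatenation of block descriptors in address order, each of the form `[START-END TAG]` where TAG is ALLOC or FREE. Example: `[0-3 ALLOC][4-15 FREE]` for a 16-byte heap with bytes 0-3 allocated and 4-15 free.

Op 1: a = malloc(2) -> a = 0; heap: [0-1 ALLOC][2-37 FREE]
Op 2: a = realloc(a, 17) -> a = 0; heap: [0-16 ALLOC][17-37 FREE]
Op 3: free(a) -> (freed a); heap: [0-37 FREE]
Op 4: b = malloc(3) -> b = 0; heap: [0-2 ALLOC][3-37 FREE]
Op 5: b = realloc(b, 18) -> b = 0; heap: [0-17 ALLOC][18-37 FREE]
Op 6: b = realloc(b, 11) -> b = 0; heap: [0-10 ALLOC][11-37 FREE]
Op 7: free(b) -> (freed b); heap: [0-37 FREE]
Op 8: c = malloc(8) -> c = 0; heap: [0-7 ALLOC][8-37 FREE]

Answer: [0-7 ALLOC][8-37 FREE]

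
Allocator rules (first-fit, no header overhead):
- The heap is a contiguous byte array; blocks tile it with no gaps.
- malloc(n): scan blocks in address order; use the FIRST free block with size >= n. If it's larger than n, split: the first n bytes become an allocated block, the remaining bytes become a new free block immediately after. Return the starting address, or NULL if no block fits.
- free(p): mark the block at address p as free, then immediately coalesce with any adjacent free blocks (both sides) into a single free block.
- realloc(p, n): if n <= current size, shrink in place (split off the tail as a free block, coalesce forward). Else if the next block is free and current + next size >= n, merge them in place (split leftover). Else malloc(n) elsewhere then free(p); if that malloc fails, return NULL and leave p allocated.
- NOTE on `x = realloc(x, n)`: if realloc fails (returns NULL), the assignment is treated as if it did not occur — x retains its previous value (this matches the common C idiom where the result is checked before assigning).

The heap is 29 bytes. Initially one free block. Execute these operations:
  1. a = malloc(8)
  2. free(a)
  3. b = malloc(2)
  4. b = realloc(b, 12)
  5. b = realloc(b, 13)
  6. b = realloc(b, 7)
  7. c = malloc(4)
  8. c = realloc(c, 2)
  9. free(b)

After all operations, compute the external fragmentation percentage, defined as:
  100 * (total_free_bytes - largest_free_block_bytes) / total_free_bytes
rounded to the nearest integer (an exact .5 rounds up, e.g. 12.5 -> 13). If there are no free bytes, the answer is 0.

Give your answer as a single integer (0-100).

Op 1: a = malloc(8) -> a = 0; heap: [0-7 ALLOC][8-28 FREE]
Op 2: free(a) -> (freed a); heap: [0-28 FREE]
Op 3: b = malloc(2) -> b = 0; heap: [0-1 ALLOC][2-28 FREE]
Op 4: b = realloc(b, 12) -> b = 0; heap: [0-11 ALLOC][12-28 FREE]
Op 5: b = realloc(b, 13) -> b = 0; heap: [0-12 ALLOC][13-28 FREE]
Op 6: b = realloc(b, 7) -> b = 0; heap: [0-6 ALLOC][7-28 FREE]
Op 7: c = malloc(4) -> c = 7; heap: [0-6 ALLOC][7-10 ALLOC][11-28 FREE]
Op 8: c = realloc(c, 2) -> c = 7; heap: [0-6 ALLOC][7-8 ALLOC][9-28 FREE]
Op 9: free(b) -> (freed b); heap: [0-6 FREE][7-8 ALLOC][9-28 FREE]
Free blocks: [7 20] total_free=27 largest=20 -> 100*(27-20)/27 = 700/27 ≈ 25.926 -> rounds to 26

Answer: 26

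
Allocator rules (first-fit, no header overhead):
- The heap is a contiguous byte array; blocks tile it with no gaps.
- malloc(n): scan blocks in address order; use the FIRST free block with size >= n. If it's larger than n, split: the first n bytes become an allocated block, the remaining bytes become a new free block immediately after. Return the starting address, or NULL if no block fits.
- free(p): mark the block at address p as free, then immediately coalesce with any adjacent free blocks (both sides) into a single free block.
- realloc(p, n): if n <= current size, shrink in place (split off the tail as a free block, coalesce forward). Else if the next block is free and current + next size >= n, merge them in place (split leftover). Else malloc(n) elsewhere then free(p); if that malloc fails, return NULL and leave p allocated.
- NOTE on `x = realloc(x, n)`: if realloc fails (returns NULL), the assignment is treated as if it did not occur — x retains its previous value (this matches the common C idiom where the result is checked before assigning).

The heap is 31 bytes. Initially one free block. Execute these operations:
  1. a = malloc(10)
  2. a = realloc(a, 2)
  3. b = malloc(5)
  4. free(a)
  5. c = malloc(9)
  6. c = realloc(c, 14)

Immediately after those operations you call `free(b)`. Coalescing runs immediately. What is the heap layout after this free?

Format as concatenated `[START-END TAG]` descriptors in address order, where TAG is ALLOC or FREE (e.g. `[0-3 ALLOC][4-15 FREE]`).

Op 1: a = malloc(10) -> a = 0; heap: [0-9 ALLOC][10-30 FREE]
Op 2: a = realloc(a, 2) -> a = 0; heap: [0-1 ALLOC][2-30 FREE]
Op 3: b = malloc(5) -> b = 2; heap: [0-1 ALLOC][2-6 ALLOC][7-30 FREE]
Op 4: free(a) -> (freed a); heap: [0-1 FREE][2-6 ALLOC][7-30 FREE]
Op 5: c = malloc(9) -> c = 7; heap: [0-1 FREE][2-6 ALLOC][7-15 ALLOC][16-30 FREE]
Op 6: c = realloc(c, 14) -> c = 7; heap: [0-1 FREE][2-6 ALLOC][7-20 ALLOC][21-30 FREE]
free(b): b = 2 -> block [2-6 ALLOC]; mark free, coalesce with adjacent free neighbors -> [0-6 FREE][7-20 ALLOC][21-30 FREE]

Answer: [0-6 FREE][7-20 ALLOC][21-30 FREE]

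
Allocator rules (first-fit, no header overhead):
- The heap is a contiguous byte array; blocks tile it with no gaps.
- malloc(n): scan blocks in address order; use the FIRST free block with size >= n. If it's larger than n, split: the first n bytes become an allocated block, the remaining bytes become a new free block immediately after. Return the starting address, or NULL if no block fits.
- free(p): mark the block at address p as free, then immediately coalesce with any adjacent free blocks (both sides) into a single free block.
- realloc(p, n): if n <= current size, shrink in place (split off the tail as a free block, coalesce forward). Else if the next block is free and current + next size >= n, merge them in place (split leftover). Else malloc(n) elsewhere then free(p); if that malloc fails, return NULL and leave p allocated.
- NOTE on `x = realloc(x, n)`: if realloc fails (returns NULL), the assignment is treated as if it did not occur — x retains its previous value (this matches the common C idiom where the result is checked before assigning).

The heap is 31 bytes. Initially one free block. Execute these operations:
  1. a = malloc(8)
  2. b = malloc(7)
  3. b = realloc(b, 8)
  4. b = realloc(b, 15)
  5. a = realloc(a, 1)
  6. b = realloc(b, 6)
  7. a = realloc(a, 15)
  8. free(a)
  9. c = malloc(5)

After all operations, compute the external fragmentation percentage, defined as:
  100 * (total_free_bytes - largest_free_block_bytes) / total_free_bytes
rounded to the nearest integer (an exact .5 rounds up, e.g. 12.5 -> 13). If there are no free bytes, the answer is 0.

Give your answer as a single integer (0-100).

Answer: 15

Derivation:
Op 1: a = malloc(8) -> a = 0; heap: [0-7 ALLOC][8-30 FREE]
Op 2: b = malloc(7) -> b = 8; heap: [0-7 ALLOC][8-14 ALLOC][15-30 FREE]
Op 3: b = realloc(b, 8) -> b = 8; heap: [0-7 ALLOC][8-15 ALLOC][16-30 FREE]
Op 4: b = realloc(b, 15) -> b = 8; heap: [0-7 ALLOC][8-22 ALLOC][23-30 FREE]
Op 5: a = realloc(a, 1) -> a = 0; heap: [0-0 ALLOC][1-7 FREE][8-22 ALLOC][23-30 FREE]
Op 6: b = realloc(b, 6) -> b = 8; heap: [0-0 ALLOC][1-7 FREE][8-13 ALLOC][14-30 FREE]
Op 7: a = realloc(a, 15) -> a = 14; heap: [0-7 FREE][8-13 ALLOC][14-28 ALLOC][29-30 FREE]
Op 8: free(a) -> (freed a); heap: [0-7 FREE][8-13 ALLOC][14-30 FREE]
Op 9: c = malloc(5) -> c = 0; heap: [0-4 ALLOC][5-7 FREE][8-13 ALLOC][14-30 FREE]
Free blocks: [3 17] total_free=20 largest=17 -> 100*(20-17)/20 = 300/20 = 15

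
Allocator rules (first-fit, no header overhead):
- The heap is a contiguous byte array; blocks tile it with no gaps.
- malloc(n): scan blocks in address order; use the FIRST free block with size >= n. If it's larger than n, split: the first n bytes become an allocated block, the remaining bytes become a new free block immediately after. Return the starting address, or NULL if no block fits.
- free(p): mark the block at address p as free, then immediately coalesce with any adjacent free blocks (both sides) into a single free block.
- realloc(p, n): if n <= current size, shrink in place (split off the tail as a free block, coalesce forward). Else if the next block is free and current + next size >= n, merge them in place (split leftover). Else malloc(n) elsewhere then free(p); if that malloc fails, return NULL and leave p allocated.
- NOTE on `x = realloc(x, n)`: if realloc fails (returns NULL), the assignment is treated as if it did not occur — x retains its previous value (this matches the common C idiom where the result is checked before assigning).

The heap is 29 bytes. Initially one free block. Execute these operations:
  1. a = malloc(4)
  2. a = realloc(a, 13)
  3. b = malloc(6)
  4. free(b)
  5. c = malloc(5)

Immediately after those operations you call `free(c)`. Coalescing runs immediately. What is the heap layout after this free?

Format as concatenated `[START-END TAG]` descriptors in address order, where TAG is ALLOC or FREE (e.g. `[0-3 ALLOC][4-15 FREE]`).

Answer: [0-12 ALLOC][13-28 FREE]

Derivation:
Op 1: a = malloc(4) -> a = 0; heap: [0-3 ALLOC][4-28 FREE]
Op 2: a = realloc(a, 13) -> a = 0; heap: [0-12 ALLOC][13-28 FREE]
Op 3: b = malloc(6) -> b = 13; heap: [0-12 ALLOC][13-18 ALLOC][19-28 FREE]
Op 4: free(b) -> (freed b); heap: [0-12 ALLOC][13-28 FREE]
Op 5: c = malloc(5) -> c = 13; heap: [0-12 ALLOC][13-17 ALLOC][18-28 FREE]
free(c): c = 13 -> block [13-17 ALLOC]; mark free, coalesce with adjacent free neighbors -> [0-12 ALLOC][13-28 FREE]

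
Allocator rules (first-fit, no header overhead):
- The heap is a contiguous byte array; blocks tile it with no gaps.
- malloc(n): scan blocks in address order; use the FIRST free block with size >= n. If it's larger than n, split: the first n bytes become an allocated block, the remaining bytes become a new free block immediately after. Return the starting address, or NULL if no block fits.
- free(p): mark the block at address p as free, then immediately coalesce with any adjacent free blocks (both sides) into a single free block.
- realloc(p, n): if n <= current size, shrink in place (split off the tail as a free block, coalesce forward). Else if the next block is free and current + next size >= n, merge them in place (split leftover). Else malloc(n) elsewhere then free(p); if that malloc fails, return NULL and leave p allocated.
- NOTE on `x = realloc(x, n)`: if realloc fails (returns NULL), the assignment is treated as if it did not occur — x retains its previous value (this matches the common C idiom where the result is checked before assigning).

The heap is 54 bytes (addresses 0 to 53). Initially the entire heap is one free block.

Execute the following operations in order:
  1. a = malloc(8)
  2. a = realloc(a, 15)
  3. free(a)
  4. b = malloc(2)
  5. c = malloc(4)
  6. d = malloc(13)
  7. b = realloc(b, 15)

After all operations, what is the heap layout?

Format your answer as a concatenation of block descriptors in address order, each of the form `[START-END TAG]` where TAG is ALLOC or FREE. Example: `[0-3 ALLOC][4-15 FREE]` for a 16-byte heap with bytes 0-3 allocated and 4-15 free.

Op 1: a = malloc(8) -> a = 0; heap: [0-7 ALLOC][8-53 FREE]
Op 2: a = realloc(a, 15) -> a = 0; heap: [0-14 ALLOC][15-53 FREE]
Op 3: free(a) -> (freed a); heap: [0-53 FREE]
Op 4: b = malloc(2) -> b = 0; heap: [0-1 ALLOC][2-53 FREE]
Op 5: c = malloc(4) -> c = 2; heap: [0-1 ALLOC][2-5 ALLOC][6-53 FREE]
Op 6: d = malloc(13) -> d = 6; heap: [0-1 ALLOC][2-5 ALLOC][6-18 ALLOC][19-53 FREE]
Op 7: b = realloc(b, 15) -> b = 19; heap: [0-1 FREE][2-5 ALLOC][6-18 ALLOC][19-33 ALLOC][34-53 FREE]

Answer: [0-1 FREE][2-5 ALLOC][6-18 ALLOC][19-33 ALLOC][34-53 FREE]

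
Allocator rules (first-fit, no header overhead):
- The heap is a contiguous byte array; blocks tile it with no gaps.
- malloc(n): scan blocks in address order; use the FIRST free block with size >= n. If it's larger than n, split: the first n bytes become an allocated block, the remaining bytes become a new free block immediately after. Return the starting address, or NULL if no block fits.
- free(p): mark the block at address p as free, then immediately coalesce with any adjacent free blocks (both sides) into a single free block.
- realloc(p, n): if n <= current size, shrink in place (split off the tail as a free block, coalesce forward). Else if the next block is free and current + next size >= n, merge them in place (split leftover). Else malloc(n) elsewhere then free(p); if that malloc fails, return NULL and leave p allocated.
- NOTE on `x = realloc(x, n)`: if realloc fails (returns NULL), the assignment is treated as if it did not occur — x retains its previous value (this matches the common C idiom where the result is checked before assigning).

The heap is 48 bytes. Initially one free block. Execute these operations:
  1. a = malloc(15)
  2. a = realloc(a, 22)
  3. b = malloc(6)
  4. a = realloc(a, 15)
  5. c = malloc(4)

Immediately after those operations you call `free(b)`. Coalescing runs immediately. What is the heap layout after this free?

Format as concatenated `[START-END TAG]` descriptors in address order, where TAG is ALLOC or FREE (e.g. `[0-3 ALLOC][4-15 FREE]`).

Answer: [0-14 ALLOC][15-18 ALLOC][19-47 FREE]

Derivation:
Op 1: a = malloc(15) -> a = 0; heap: [0-14 ALLOC][15-47 FREE]
Op 2: a = realloc(a, 22) -> a = 0; heap: [0-21 ALLOC][22-47 FREE]
Op 3: b = malloc(6) -> b = 22; heap: [0-21 ALLOC][22-27 ALLOC][28-47 FREE]
Op 4: a = realloc(a, 15) -> a = 0; heap: [0-14 ALLOC][15-21 FREE][22-27 ALLOC][28-47 FREE]
Op 5: c = malloc(4) -> c = 15; heap: [0-14 ALLOC][15-18 ALLOC][19-21 FREE][22-27 ALLOC][28-47 FREE]
free(b): b = 22 -> block [22-27 ALLOC]; mark free, coalesce with adjacent free neighbors -> [0-14 ALLOC][15-18 ALLOC][19-47 FREE]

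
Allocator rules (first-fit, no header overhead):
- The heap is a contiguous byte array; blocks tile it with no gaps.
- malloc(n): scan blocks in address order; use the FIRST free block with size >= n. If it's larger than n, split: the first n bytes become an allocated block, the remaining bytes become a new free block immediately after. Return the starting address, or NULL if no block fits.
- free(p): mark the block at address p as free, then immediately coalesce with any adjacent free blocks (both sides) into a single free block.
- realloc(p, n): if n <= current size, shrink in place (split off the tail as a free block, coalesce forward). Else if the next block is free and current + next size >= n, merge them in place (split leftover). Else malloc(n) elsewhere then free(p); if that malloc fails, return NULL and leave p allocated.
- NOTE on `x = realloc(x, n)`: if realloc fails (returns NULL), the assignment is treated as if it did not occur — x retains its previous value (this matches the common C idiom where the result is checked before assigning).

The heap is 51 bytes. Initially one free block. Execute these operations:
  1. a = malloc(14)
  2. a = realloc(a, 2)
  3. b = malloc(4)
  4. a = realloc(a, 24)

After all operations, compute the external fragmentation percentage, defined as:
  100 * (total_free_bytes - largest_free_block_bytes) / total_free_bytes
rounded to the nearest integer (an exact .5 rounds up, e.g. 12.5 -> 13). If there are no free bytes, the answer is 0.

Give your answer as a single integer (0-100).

Answer: 9

Derivation:
Op 1: a = malloc(14) -> a = 0; heap: [0-13 ALLOC][14-50 FREE]
Op 2: a = realloc(a, 2) -> a = 0; heap: [0-1 ALLOC][2-50 FREE]
Op 3: b = malloc(4) -> b = 2; heap: [0-1 ALLOC][2-5 ALLOC][6-50 FREE]
Op 4: a = realloc(a, 24) -> a = 6; heap: [0-1 FREE][2-5 ALLOC][6-29 ALLOC][30-50 FREE]
Free blocks: [2 21] total_free=23 largest=21 -> 100*(23-21)/23 = 200/23 ≈ 8.696 -> rounds to 9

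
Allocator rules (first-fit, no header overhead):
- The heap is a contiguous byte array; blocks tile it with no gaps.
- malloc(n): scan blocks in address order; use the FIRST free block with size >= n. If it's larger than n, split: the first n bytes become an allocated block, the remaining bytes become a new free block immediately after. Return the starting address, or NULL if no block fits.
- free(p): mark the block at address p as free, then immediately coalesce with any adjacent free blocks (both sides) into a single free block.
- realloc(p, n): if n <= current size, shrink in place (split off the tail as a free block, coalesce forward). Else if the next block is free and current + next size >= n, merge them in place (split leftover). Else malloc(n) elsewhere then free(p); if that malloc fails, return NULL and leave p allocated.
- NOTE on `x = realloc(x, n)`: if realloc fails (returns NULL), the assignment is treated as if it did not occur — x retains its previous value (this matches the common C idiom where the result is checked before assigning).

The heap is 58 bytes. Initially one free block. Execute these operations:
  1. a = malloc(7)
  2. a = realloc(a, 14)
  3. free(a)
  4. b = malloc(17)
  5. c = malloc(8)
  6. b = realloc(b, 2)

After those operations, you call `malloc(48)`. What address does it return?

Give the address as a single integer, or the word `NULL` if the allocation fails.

Op 1: a = malloc(7) -> a = 0; heap: [0-6 ALLOC][7-57 FREE]
Op 2: a = realloc(a, 14) -> a = 0; heap: [0-13 ALLOC][14-57 FREE]
Op 3: free(a) -> (freed a); heap: [0-57 FREE]
Op 4: b = malloc(17) -> b = 0; heap: [0-16 ALLOC][17-57 FREE]
Op 5: c = malloc(8) -> c = 17; heap: [0-16 ALLOC][17-24 ALLOC][25-57 FREE]
Op 6: b = realloc(b, 2) -> b = 0; heap: [0-1 ALLOC][2-16 FREE][17-24 ALLOC][25-57 FREE]
malloc(48): first-fit scan over [0-1 ALLOC][2-16 FREE][17-24 ALLOC][25-57 FREE] -> NULL

Answer: NULL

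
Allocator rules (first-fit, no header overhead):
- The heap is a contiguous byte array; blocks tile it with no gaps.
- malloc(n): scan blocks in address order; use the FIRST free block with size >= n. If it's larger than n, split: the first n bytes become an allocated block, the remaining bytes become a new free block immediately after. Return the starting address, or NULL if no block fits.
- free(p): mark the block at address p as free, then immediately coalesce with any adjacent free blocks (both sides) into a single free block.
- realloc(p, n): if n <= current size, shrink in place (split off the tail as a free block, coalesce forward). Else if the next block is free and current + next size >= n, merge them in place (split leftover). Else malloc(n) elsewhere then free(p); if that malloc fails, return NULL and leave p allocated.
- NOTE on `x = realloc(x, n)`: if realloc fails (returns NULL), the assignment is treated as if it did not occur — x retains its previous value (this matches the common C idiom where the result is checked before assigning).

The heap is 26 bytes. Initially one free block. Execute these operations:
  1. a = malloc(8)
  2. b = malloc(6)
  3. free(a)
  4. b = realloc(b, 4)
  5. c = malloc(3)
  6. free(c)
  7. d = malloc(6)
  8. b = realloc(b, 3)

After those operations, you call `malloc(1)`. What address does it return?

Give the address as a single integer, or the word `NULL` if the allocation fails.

Answer: 6

Derivation:
Op 1: a = malloc(8) -> a = 0; heap: [0-7 ALLOC][8-25 FREE]
Op 2: b = malloc(6) -> b = 8; heap: [0-7 ALLOC][8-13 ALLOC][14-25 FREE]
Op 3: free(a) -> (freed a); heap: [0-7 FREE][8-13 ALLOC][14-25 FREE]
Op 4: b = realloc(b, 4) -> b = 8; heap: [0-7 FREE][8-11 ALLOC][12-25 FREE]
Op 5: c = malloc(3) -> c = 0; heap: [0-2 ALLOC][3-7 FREE][8-11 ALLOC][12-25 FREE]
Op 6: free(c) -> (freed c); heap: [0-7 FREE][8-11 ALLOC][12-25 FREE]
Op 7: d = malloc(6) -> d = 0; heap: [0-5 ALLOC][6-7 FREE][8-11 ALLOC][12-25 FREE]
Op 8: b = realloc(b, 3) -> b = 8; heap: [0-5 ALLOC][6-7 FREE][8-10 ALLOC][11-25 FREE]
malloc(1): first-fit scan over [0-5 ALLOC][6-7 FREE][8-10 ALLOC][11-25 FREE] -> 6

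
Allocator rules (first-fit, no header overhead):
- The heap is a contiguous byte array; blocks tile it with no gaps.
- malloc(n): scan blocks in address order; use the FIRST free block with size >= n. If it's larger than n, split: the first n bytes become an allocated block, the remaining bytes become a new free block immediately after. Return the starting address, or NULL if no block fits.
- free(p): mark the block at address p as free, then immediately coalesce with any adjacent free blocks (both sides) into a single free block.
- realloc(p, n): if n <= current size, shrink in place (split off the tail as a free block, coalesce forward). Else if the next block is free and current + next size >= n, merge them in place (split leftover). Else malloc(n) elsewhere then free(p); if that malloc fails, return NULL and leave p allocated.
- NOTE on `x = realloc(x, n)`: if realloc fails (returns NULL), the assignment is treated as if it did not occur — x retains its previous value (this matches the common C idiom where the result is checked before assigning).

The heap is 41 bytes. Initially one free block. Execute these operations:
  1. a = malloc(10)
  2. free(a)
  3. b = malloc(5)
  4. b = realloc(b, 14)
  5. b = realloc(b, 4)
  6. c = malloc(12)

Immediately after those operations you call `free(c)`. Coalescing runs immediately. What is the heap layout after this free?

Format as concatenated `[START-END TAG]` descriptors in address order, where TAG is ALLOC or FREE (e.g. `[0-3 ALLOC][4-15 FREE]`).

Op 1: a = malloc(10) -> a = 0; heap: [0-9 ALLOC][10-40 FREE]
Op 2: free(a) -> (freed a); heap: [0-40 FREE]
Op 3: b = malloc(5) -> b = 0; heap: [0-4 ALLOC][5-40 FREE]
Op 4: b = realloc(b, 14) -> b = 0; heap: [0-13 ALLOC][14-40 FREE]
Op 5: b = realloc(b, 4) -> b = 0; heap: [0-3 ALLOC][4-40 FREE]
Op 6: c = malloc(12) -> c = 4; heap: [0-3 ALLOC][4-15 ALLOC][16-40 FREE]
free(c): c = 4 -> block [4-15 ALLOC]; mark free, coalesce with adjacent free neighbors -> [0-3 ALLOC][4-40 FREE]

Answer: [0-3 ALLOC][4-40 FREE]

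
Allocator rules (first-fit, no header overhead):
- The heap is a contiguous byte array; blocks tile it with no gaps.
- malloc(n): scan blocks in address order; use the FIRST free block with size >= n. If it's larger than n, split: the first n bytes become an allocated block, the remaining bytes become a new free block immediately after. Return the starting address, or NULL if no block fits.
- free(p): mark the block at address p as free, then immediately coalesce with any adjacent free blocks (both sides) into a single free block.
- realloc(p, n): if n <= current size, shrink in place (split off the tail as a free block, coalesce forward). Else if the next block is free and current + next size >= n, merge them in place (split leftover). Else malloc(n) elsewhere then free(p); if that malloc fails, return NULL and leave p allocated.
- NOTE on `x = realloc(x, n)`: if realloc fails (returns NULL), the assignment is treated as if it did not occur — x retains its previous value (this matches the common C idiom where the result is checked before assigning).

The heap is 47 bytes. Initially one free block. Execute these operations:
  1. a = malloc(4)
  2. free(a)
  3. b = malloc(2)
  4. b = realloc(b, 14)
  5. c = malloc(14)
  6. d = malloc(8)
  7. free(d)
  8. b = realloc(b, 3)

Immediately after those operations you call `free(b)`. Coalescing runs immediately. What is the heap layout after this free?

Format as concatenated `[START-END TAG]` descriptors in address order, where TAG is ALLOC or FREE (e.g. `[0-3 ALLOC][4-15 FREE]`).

Op 1: a = malloc(4) -> a = 0; heap: [0-3 ALLOC][4-46 FREE]
Op 2: free(a) -> (freed a); heap: [0-46 FREE]
Op 3: b = malloc(2) -> b = 0; heap: [0-1 ALLOC][2-46 FREE]
Op 4: b = realloc(b, 14) -> b = 0; heap: [0-13 ALLOC][14-46 FREE]
Op 5: c = malloc(14) -> c = 14; heap: [0-13 ALLOC][14-27 ALLOC][28-46 FREE]
Op 6: d = malloc(8) -> d = 28; heap: [0-13 ALLOC][14-27 ALLOC][28-35 ALLOC][36-46 FREE]
Op 7: free(d) -> (freed d); heap: [0-13 ALLOC][14-27 ALLOC][28-46 FREE]
Op 8: b = realloc(b, 3) -> b = 0; heap: [0-2 ALLOC][3-13 FREE][14-27 ALLOC][28-46 FREE]
free(b): b = 0 -> block [0-2 ALLOC]; mark free, coalesce with adjacent free neighbors -> [0-13 FREE][14-27 ALLOC][28-46 FREE]

Answer: [0-13 FREE][14-27 ALLOC][28-46 FREE]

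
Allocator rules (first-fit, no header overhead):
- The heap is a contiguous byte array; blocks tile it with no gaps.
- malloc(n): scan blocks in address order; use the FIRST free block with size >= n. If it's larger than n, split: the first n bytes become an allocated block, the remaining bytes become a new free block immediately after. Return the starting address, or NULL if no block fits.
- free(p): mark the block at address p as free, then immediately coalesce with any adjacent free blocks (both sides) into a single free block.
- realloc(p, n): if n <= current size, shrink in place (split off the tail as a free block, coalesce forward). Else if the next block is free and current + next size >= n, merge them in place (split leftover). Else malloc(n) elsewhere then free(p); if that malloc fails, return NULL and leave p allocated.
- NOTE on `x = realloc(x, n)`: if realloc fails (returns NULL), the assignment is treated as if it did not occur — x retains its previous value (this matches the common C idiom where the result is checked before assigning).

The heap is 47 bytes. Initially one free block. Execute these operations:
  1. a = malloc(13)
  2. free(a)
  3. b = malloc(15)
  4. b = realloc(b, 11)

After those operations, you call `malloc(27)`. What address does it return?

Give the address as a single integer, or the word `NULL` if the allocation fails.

Answer: 11

Derivation:
Op 1: a = malloc(13) -> a = 0; heap: [0-12 ALLOC][13-46 FREE]
Op 2: free(a) -> (freed a); heap: [0-46 FREE]
Op 3: b = malloc(15) -> b = 0; heap: [0-14 ALLOC][15-46 FREE]
Op 4: b = realloc(b, 11) -> b = 0; heap: [0-10 ALLOC][11-46 FREE]
malloc(27): first-fit scan over [0-10 ALLOC][11-46 FREE] -> 11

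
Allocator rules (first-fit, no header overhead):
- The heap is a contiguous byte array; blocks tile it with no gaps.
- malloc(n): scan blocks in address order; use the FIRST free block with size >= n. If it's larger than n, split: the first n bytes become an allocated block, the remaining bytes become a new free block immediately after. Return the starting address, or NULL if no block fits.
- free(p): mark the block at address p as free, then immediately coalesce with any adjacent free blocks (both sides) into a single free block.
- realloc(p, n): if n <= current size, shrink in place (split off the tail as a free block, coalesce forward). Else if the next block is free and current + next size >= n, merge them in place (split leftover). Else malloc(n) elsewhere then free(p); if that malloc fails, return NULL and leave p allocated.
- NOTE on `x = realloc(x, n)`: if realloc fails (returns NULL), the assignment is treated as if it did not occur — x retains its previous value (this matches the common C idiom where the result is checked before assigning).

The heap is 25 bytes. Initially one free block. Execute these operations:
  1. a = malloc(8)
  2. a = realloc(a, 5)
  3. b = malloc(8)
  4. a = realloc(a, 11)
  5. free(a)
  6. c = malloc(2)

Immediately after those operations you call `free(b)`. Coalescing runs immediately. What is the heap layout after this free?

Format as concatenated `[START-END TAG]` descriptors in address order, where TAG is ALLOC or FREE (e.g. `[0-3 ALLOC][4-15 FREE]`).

Op 1: a = malloc(8) -> a = 0; heap: [0-7 ALLOC][8-24 FREE]
Op 2: a = realloc(a, 5) -> a = 0; heap: [0-4 ALLOC][5-24 FREE]
Op 3: b = malloc(8) -> b = 5; heap: [0-4 ALLOC][5-12 ALLOC][13-24 FREE]
Op 4: a = realloc(a, 11) -> a = 13; heap: [0-4 FREE][5-12 ALLOC][13-23 ALLOC][24-24 FREE]
Op 5: free(a) -> (freed a); heap: [0-4 FREE][5-12 ALLOC][13-24 FREE]
Op 6: c = malloc(2) -> c = 0; heap: [0-1 ALLOC][2-4 FREE][5-12 ALLOC][13-24 FREE]
free(b): b = 5 -> block [5-12 ALLOC]; mark free, coalesce with adjacent free neighbors -> [0-1 ALLOC][2-24 FREE]

Answer: [0-1 ALLOC][2-24 FREE]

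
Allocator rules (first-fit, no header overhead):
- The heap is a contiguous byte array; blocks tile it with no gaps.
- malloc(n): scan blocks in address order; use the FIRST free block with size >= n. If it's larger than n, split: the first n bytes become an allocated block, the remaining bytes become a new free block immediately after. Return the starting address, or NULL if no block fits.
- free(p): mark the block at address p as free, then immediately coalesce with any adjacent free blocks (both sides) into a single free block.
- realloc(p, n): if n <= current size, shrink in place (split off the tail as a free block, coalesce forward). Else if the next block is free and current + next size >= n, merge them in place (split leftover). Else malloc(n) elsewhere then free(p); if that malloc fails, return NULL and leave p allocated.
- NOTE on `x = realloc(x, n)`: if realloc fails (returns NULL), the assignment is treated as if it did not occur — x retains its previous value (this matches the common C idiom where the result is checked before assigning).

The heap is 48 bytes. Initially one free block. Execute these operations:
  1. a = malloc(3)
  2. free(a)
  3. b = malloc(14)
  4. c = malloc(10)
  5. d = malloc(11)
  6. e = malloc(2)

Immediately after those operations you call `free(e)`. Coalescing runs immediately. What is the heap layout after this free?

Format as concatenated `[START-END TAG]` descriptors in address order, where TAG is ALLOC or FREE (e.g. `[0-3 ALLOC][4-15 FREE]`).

Answer: [0-13 ALLOC][14-23 ALLOC][24-34 ALLOC][35-47 FREE]

Derivation:
Op 1: a = malloc(3) -> a = 0; heap: [0-2 ALLOC][3-47 FREE]
Op 2: free(a) -> (freed a); heap: [0-47 FREE]
Op 3: b = malloc(14) -> b = 0; heap: [0-13 ALLOC][14-47 FREE]
Op 4: c = malloc(10) -> c = 14; heap: [0-13 ALLOC][14-23 ALLOC][24-47 FREE]
Op 5: d = malloc(11) -> d = 24; heap: [0-13 ALLOC][14-23 ALLOC][24-34 ALLOC][35-47 FREE]
Op 6: e = malloc(2) -> e = 35; heap: [0-13 ALLOC][14-23 ALLOC][24-34 ALLOC][35-36 ALLOC][37-47 FREE]
free(e): e = 35 -> block [35-36 ALLOC]; mark free, coalesce with adjacent free neighbors -> [0-13 ALLOC][14-23 ALLOC][24-34 ALLOC][35-47 FREE]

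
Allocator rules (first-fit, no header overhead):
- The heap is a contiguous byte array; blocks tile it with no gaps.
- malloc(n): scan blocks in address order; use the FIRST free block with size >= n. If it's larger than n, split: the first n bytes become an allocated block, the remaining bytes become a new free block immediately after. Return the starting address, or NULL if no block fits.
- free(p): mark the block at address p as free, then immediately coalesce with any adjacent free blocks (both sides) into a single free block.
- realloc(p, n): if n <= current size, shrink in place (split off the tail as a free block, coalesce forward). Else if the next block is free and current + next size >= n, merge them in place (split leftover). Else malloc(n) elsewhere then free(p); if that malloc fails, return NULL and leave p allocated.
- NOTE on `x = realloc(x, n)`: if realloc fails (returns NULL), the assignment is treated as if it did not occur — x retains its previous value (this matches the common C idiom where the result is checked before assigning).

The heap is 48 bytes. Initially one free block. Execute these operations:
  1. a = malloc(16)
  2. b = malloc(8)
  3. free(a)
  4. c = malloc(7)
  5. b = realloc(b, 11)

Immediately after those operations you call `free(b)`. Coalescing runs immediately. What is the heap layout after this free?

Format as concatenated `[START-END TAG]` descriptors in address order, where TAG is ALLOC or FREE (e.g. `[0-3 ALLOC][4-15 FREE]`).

Op 1: a = malloc(16) -> a = 0; heap: [0-15 ALLOC][16-47 FREE]
Op 2: b = malloc(8) -> b = 16; heap: [0-15 ALLOC][16-23 ALLOC][24-47 FREE]
Op 3: free(a) -> (freed a); heap: [0-15 FREE][16-23 ALLOC][24-47 FREE]
Op 4: c = malloc(7) -> c = 0; heap: [0-6 ALLOC][7-15 FREE][16-23 ALLOC][24-47 FREE]
Op 5: b = realloc(b, 11) -> b = 16; heap: [0-6 ALLOC][7-15 FREE][16-26 ALLOC][27-47 FREE]
free(b): b = 16 -> block [16-26 ALLOC]; mark free, coalesce with adjacent free neighbors -> [0-6 ALLOC][7-47 FREE]

Answer: [0-6 ALLOC][7-47 FREE]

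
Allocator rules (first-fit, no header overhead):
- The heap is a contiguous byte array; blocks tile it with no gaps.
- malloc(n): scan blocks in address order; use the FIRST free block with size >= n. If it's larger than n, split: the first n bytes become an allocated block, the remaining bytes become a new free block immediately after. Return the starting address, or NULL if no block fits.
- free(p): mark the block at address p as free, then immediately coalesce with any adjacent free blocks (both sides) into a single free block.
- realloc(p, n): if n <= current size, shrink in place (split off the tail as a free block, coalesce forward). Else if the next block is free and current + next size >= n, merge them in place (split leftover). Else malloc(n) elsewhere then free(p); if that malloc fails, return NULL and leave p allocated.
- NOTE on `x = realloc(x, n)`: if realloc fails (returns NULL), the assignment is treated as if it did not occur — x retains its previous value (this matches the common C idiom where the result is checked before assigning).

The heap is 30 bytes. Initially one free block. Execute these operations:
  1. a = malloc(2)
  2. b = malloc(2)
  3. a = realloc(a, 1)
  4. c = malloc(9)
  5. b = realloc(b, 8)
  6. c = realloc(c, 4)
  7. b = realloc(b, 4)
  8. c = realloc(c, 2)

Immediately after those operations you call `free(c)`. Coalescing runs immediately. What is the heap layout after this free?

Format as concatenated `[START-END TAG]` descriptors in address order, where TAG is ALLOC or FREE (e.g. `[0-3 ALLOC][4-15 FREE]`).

Op 1: a = malloc(2) -> a = 0; heap: [0-1 ALLOC][2-29 FREE]
Op 2: b = malloc(2) -> b = 2; heap: [0-1 ALLOC][2-3 ALLOC][4-29 FREE]
Op 3: a = realloc(a, 1) -> a = 0; heap: [0-0 ALLOC][1-1 FREE][2-3 ALLOC][4-29 FREE]
Op 4: c = malloc(9) -> c = 4; heap: [0-0 ALLOC][1-1 FREE][2-3 ALLOC][4-12 ALLOC][13-29 FREE]
Op 5: b = realloc(b, 8) -> b = 13; heap: [0-0 ALLOC][1-3 FREE][4-12 ALLOC][13-20 ALLOC][21-29 FREE]
Op 6: c = realloc(c, 4) -> c = 4; heap: [0-0 ALLOC][1-3 FREE][4-7 ALLOC][8-12 FREE][13-20 ALLOC][21-29 FREE]
Op 7: b = realloc(b, 4) -> b = 13; heap: [0-0 ALLOC][1-3 FREE][4-7 ALLOC][8-12 FREE][13-16 ALLOC][17-29 FREE]
Op 8: c = realloc(c, 2) -> c = 4; heap: [0-0 ALLOC][1-3 FREE][4-5 ALLOC][6-12 FREE][13-16 ALLOC][17-29 FREE]
free(c): c = 4 -> block [4-5 ALLOC]; mark free, coalesce with adjacent free neighbors -> [0-0 ALLOC][1-12 FREE][13-16 ALLOC][17-29 FREE]

Answer: [0-0 ALLOC][1-12 FREE][13-16 ALLOC][17-29 FREE]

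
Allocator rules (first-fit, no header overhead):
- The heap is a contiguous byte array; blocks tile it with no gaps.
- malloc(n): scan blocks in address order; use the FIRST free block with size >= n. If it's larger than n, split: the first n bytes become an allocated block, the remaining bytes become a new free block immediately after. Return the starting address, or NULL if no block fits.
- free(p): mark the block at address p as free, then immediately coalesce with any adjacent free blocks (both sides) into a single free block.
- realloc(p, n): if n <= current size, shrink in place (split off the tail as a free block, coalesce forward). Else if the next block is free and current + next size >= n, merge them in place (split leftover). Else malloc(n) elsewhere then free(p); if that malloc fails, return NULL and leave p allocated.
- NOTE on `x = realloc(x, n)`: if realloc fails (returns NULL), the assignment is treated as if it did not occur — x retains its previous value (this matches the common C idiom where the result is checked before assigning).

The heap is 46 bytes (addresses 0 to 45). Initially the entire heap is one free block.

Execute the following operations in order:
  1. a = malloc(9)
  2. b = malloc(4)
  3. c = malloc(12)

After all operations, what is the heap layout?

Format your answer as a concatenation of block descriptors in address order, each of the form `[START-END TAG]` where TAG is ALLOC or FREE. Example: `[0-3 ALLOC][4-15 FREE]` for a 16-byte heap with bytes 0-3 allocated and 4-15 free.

Answer: [0-8 ALLOC][9-12 ALLOC][13-24 ALLOC][25-45 FREE]

Derivation:
Op 1: a = malloc(9) -> a = 0; heap: [0-8 ALLOC][9-45 FREE]
Op 2: b = malloc(4) -> b = 9; heap: [0-8 ALLOC][9-12 ALLOC][13-45 FREE]
Op 3: c = malloc(12) -> c = 13; heap: [0-8 ALLOC][9-12 ALLOC][13-24 ALLOC][25-45 FREE]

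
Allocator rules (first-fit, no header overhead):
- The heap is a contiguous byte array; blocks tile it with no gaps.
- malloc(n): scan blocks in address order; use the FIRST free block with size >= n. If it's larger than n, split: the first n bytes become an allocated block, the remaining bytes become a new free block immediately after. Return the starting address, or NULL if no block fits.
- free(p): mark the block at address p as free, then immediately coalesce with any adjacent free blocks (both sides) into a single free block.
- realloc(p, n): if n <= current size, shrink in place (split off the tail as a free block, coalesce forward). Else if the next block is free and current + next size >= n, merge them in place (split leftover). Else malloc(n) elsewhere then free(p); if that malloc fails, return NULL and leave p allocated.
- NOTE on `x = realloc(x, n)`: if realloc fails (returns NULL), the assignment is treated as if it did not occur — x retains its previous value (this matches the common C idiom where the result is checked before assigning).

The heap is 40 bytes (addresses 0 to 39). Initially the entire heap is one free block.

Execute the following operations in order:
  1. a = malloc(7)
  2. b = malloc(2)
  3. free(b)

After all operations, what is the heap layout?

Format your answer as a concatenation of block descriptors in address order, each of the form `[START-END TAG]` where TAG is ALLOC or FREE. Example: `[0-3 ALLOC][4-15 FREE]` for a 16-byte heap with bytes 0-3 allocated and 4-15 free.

Answer: [0-6 ALLOC][7-39 FREE]

Derivation:
Op 1: a = malloc(7) -> a = 0; heap: [0-6 ALLOC][7-39 FREE]
Op 2: b = malloc(2) -> b = 7; heap: [0-6 ALLOC][7-8 ALLOC][9-39 FREE]
Op 3: free(b) -> (freed b); heap: [0-6 ALLOC][7-39 FREE]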